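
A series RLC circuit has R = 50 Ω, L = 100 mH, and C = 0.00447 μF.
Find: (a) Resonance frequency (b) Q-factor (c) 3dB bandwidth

Step 1 — Resonance condition Im(Z)=0 gives ω₀ = 1/√(LC).
Step 2 — ω₀ = 1/√(0.1·4.47e-09) = 4.73e+04 rad/s.
Step 3 — f₀ = ω₀/(2π) = 7528 Hz.
Step 4 — Series Q: Q = ω₀L/R = 4.73e+04·0.1/50 = 94.6.
Step 5 — 3dB bandwidth: Δω = ω₀/Q = 500 rad/s; BW = Δω/(2π) = 79.58 Hz.

(a) f₀ = 7528 Hz  (b) Q = 94.6  (c) BW = 79.58 Hz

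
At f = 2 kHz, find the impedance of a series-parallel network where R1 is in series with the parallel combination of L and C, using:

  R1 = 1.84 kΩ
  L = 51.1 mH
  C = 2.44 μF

Step 1 — Angular frequency: ω = 2π·f = 2π·2000 = 1.257e+04 rad/s.
Step 2 — Component impedances:
  R1: Z = R = 1840 Ω
  L: Z = jωL = j·1.257e+04·0.0511 = 0 + j642.1 Ω
  C: Z = 1/(jωC) = -j/(ω·C) = 0 - j32.61 Ω
Step 3 — Parallel branch: L || C = 1/(1/L + 1/C) = 0 - j34.36 Ω.
Step 4 — Series with R1: Z_total = R1 + (L || C) = 1840 - j34.36 Ω = 1840∠-1.1° Ω.

Z = 1840 - j34.36 Ω = 1840∠-1.1° Ω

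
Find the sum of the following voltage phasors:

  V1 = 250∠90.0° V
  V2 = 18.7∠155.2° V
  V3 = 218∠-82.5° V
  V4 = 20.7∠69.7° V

Step 1 — Convert each phasor to rectangular form:
  V1 = 250·(cos(90.0°) + j·sin(90.0°)) = 0 + j250 V
  V2 = 18.7·(cos(155.2°) + j·sin(155.2°)) = -16.98 + j7.844 V
  V3 = 218·(cos(-82.5°) + j·sin(-82.5°)) = 28.45 - j216.1 V
  V4 = 20.7·(cos(69.7°) + j·sin(69.7°)) = 7.182 + j19.41 V
Step 2 — Sum components: V_total = 18.66 + j61.12 V.
Step 3 — Convert to polar: |V_total| = 63.91 V, ∠V_total = 73.0°.

V_total = 63.91∠73.0° V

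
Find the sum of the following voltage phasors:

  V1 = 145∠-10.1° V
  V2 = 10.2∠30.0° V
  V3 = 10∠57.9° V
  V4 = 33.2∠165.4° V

Step 1 — Convert each phasor to rectangular form:
  V1 = 145·(cos(-10.1°) + j·sin(-10.1°)) = 142.8 - j25.43 V
  V2 = 10.2·(cos(30.0°) + j·sin(30.0°)) = 8.833 + j5.1 V
  V3 = 10·(cos(57.9°) + j·sin(57.9°)) = 5.314 + j8.471 V
  V4 = 33.2·(cos(165.4°) + j·sin(165.4°)) = -32.13 + j8.369 V
Step 2 — Sum components: V_total = 124.8 - j3.488 V.
Step 3 — Convert to polar: |V_total| = 124.8 V, ∠V_total = -1.6°.

V_total = 124.8∠-1.6° V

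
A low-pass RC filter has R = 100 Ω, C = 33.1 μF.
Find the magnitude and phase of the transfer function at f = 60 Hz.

Step 1 — Angular frequency: ω = 2π·60 = 377 rad/s.
Step 2 — Transfer function: H(jω) = 1/(1 + jωRC).
Step 3 — Denominator: 1 + jωRC = 1 + j·377·100·3.31e-05 = 1 + j1.248.
Step 4 — H = 0.3911 - j0.488.
Step 5 — Magnitude: |H| = 0.6254 (-4.1 dB); phase: φ = -51.3°.

|H| = 0.6254 (-4.1 dB), φ = -51.3°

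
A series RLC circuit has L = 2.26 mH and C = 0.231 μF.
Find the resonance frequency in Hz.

Step 1 — Resonance condition Im(Z)=0 gives ω₀ = 1/√(LC).
Step 2 — ω₀ = 1/√(0.00226·2.31e-07) = 4.377e+04 rad/s.
Step 3 — f₀ = ω₀/(2π) = 6966 Hz.

f₀ = 6966 Hz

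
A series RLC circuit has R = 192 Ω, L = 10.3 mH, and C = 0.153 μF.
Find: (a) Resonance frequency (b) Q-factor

Step 1 — Resonance condition Im(Z)=0 gives ω₀ = 1/√(LC).
Step 2 — ω₀ = 1/√(0.0103·1.53e-07) = 2.519e+04 rad/s.
Step 3 — f₀ = ω₀/(2π) = 4009 Hz.
Step 4 — Series Q: Q = ω₀L/R = 2.519e+04·0.0103/192 = 1.351.

(a) f₀ = 4009 Hz  (b) Q = 1.351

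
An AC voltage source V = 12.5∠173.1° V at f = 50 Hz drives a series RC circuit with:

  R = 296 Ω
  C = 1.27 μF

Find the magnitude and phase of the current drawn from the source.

Step 1 — Angular frequency: ω = 2π·f = 2π·50 = 314.2 rad/s.
Step 2 — Component impedances:
  R: Z = R = 296 Ω
  C: Z = 1/(jωC) = -j/(ω·C) = 0 - j2506 Ω
Step 3 — Series combination: Z_total = R + C = 296 - j2506 Ω = 2524∠-83.3° Ω.
Step 4 — Source phasor: V = 12.5∠173.1° V = -12.41 + j1.502 V.
Step 5 — Ohm's law: I = V / Z_total = (-12.41 + j1.502) / (296 - j2506) = -0.001168 - j0.004813 A.
Step 6 — Convert to polar: |I| = 0.004953 A, ∠I = -103.6°.

I = 0.004953∠-103.6° A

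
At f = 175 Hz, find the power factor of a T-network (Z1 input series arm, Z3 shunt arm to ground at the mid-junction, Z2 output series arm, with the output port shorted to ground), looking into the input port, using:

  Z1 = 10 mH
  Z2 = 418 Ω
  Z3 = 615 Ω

Step 1 — Angular frequency: ω = 2π·f = 2π·175 = 1100 rad/s.
Step 2 — Component impedances:
  Z1: Z = jωL = j·1100·0.01 = 0 + j11 Ω
  Z2: Z = R = 418 Ω
  Z3: Z = R = 615 Ω
Step 3 — With the output port shorted to ground, the output series arm Z2 runs from the junction to ground; the shunt arm Z3 also runs from the junction to ground. They appear in parallel: Z3 || Z2 = 248.9 Ω.
Step 4 — Series with input arm Z1: Z_in = Z1 + (Z3 || Z2) = 248.9 + j11 Ω = 249.1∠2.5° Ω.
Step 5 — Power factor: PF = cos(φ) = Re(Z)/|Z| = 248.86/249.1 = 0.999.
Step 6 — Type: Im(Z) = 11 ⇒ lagging (phase φ = 2.5°).

PF = 0.999 (lagging, φ = 2.5°)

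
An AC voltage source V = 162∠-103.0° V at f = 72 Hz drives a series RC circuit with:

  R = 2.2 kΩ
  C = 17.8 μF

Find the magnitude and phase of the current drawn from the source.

Step 1 — Angular frequency: ω = 2π·f = 2π·72 = 452.4 rad/s.
Step 2 — Component impedances:
  R: Z = R = 2200 Ω
  C: Z = 1/(jωC) = -j/(ω·C) = 0 - j124.2 Ω
Step 3 — Series combination: Z_total = R + C = 2200 - j124.2 Ω = 2204∠-3.2° Ω.
Step 4 — Source phasor: V = 162∠-103.0° V = -36.44 - j157.8 V.
Step 5 — Ohm's law: I = V / Z_total = (-36.44 - j157.8) / (2200 - j124.2) = -0.01247 - j0.07245 A.
Step 6 — Convert to polar: |I| = 0.07352 A, ∠I = -99.8°.

I = 0.07352∠-99.8° A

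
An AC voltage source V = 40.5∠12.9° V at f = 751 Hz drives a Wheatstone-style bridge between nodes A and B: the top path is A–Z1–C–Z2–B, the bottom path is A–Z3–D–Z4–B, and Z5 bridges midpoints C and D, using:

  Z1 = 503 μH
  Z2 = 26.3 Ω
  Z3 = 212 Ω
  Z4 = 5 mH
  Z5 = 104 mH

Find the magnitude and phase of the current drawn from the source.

Step 1 — Angular frequency: ω = 2π·f = 2π·751 = 4719 rad/s.
Step 2 — Component impedances:
  Z1: Z = jωL = j·4719·0.000503 = 0 + j2.373 Ω
  Z2: Z = R = 26.3 Ω
  Z3: Z = R = 212 Ω
  Z4: Z = jωL = j·4719·0.005 = 0 + j23.59 Ω
  Z5: Z = jωL = j·4719·0.104 = 0 + j490.7 Ω
Step 3 — Bridge requires nodal analysis (the Z5 bridge couples midpoints C and D, so the two paths cannot be reduced to a simple series/parallel combination). Setting node B to ground and injecting 1 A at node A, the 3-node admittance system at A, C, D solves to V_A = Z_AB = 23.58 + j3.233 Ω = 23.8∠7.8° Ω.
Step 4 — Source phasor: V = 40.5∠12.9° V = 39.48 + j9.042 V.
Step 5 — Ohm's law: I = V / Z_total = (39.48 + j9.042) / (23.58 + j3.233) = 1.695 + j0.151 A.
Step 6 — Convert to polar: |I| = 1.702 A, ∠I = 5.1°.

I = 1.702∠5.1° A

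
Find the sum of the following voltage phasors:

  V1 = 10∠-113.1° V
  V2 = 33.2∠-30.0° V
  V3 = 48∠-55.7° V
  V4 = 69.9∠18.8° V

Step 1 — Convert each phasor to rectangular form:
  V1 = 10·(cos(-113.1°) + j·sin(-113.1°)) = -3.923 - j9.198 V
  V2 = 33.2·(cos(-30.0°) + j·sin(-30.0°)) = 28.75 - j16.6 V
  V3 = 48·(cos(-55.7°) + j·sin(-55.7°)) = 27.05 - j39.65 V
  V4 = 69.9·(cos(18.8°) + j·sin(18.8°)) = 66.17 + j22.53 V
Step 2 — Sum components: V_total = 118 - j42.92 V.
Step 3 — Convert to polar: |V_total| = 125.6 V, ∠V_total = -20.0°.

V_total = 125.6∠-20.0° V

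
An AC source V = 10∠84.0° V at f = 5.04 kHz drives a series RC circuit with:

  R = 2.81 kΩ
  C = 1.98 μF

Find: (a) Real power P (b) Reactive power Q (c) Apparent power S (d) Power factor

Step 1 — Angular frequency: ω = 2π·f = 2π·5040 = 3.167e+04 rad/s.
Step 2 — Component impedances:
  R: Z = R = 2810 Ω
  C: Z = 1/(jωC) = -j/(ω·C) = 0 - j15.95 Ω
Step 3 — Series combination: Z_total = R + C = 2810 - j15.95 Ω = 2810∠-0.3° Ω.
Step 4 — Source phasor: V = 10∠84.0° V = 1.045 + j9.945 V.
Step 5 — Current: I = V / Z = 0.0003519 + j0.003541 A = 0.003559∠84.3° A.
Step 6 — Complex power: S = V·I* = 0.03559 - j0.000202 VA.
Step 7 — Real power: P = Re(S) = 0.03559 W.
Step 8 — Reactive power: Q = Im(S) = -0.000202 VAR.
Step 9 — Apparent power: |S| = 0.03559 VA.
Step 10 — Power factor: PF = P/|S| = 1 (leading).

(a) P = 0.03559 W  (b) Q = -0.000202 VAR  (c) S = 0.03559 VA  (d) PF = 1 (leading)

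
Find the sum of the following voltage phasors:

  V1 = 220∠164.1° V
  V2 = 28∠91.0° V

Step 1 — Convert each phasor to rectangular form:
  V1 = 220·(cos(164.1°) + j·sin(164.1°)) = -211.6 + j60.27 V
  V2 = 28·(cos(91.0°) + j·sin(91.0°)) = -0.4887 + j28 V
Step 2 — Sum components: V_total = -212.1 + j88.27 V.
Step 3 — Convert to polar: |V_total| = 229.7 V, ∠V_total = 157.4°.

V_total = 229.7∠157.4° V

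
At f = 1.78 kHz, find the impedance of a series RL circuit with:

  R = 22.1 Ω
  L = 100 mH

Step 1 — Angular frequency: ω = 2π·f = 2π·1780 = 1.118e+04 rad/s.
Step 2 — Component impedances:
  R: Z = R = 22.1 Ω
  L: Z = jωL = j·1.118e+04·0.1 = 0 + j1118 Ω
Step 3 — Series combination: Z_total = R + L = 22.1 + j1118 Ω = 1119∠88.9° Ω.

Z = 22.1 + j1118 Ω = 1119∠88.9° Ω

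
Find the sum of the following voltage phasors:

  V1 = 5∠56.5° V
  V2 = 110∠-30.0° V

Step 1 — Convert each phasor to rectangular form:
  V1 = 5·(cos(56.5°) + j·sin(56.5°)) = 2.76 + j4.169 V
  V2 = 110·(cos(-30.0°) + j·sin(-30.0°)) = 95.26 - j55 V
Step 2 — Sum components: V_total = 98.02 - j50.83 V.
Step 3 — Convert to polar: |V_total| = 110.4 V, ∠V_total = -27.4°.

V_total = 110.4∠-27.4° V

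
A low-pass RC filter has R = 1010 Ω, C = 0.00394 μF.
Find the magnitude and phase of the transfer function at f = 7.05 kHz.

Step 1 — Angular frequency: ω = 2π·7050 = 4.43e+04 rad/s.
Step 2 — Transfer function: H(jω) = 1/(1 + jωRC).
Step 3 — Denominator: 1 + jωRC = 1 + j·4.43e+04·1010·3.94e-09 = 1 + j0.1763.
Step 4 — H = 0.9699 - j0.171.
Step 5 — Magnitude: |H| = 0.9848 (-0.1 dB); phase: φ = -10.0°.

|H| = 0.9848 (-0.1 dB), φ = -10.0°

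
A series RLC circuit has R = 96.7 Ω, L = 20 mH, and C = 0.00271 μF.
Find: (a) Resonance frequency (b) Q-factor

Step 1 — Resonance condition Im(Z)=0 gives ω₀ = 1/√(LC).
Step 2 — ω₀ = 1/√(0.02·2.71e-09) = 1.358e+05 rad/s.
Step 3 — f₀ = ω₀/(2π) = 2.162e+04 Hz.
Step 4 — Series Q: Q = ω₀L/R = 1.358e+05·0.02/96.7 = 28.09.

(a) f₀ = 2.162e+04 Hz  (b) Q = 28.09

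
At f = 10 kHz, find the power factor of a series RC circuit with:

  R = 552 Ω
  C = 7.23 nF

Step 1 — Angular frequency: ω = 2π·f = 2π·1e+04 = 6.283e+04 rad/s.
Step 2 — Component impedances:
  R: Z = R = 552 Ω
  C: Z = 1/(jωC) = -j/(ω·C) = 0 - j2201 Ω
Step 3 — Series combination: Z_total = R + C = 552 - j2201 Ω = 2269∠-75.9° Ω.
Step 4 — Power factor: PF = cos(φ) = Re(Z)/|Z| = 552/2269.5 = 0.2432.
Step 5 — Type: Im(Z) = -2201 ⇒ leading (phase φ = -75.9°).

PF = 0.2432 (leading, φ = -75.9°)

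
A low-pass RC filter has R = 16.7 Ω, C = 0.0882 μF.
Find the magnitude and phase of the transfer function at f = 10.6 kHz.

Step 1 — Angular frequency: ω = 2π·1.06e+04 = 6.66e+04 rad/s.
Step 2 — Transfer function: H(jω) = 1/(1 + jωRC).
Step 3 — Denominator: 1 + jωRC = 1 + j·6.66e+04·16.7·8.82e-08 = 1 + j0.0981.
Step 4 — H = 0.9905 - j0.09717.
Step 5 — Magnitude: |H| = 0.9952 (-0.0 dB); phase: φ = -5.6°.

|H| = 0.9952 (-0.0 dB), φ = -5.6°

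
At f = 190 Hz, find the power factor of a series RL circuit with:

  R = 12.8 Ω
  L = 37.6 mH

Step 1 — Angular frequency: ω = 2π·f = 2π·190 = 1194 rad/s.
Step 2 — Component impedances:
  R: Z = R = 12.8 Ω
  L: Z = jωL = j·1194·0.0376 = 0 + j44.89 Ω
Step 3 — Series combination: Z_total = R + L = 12.8 + j44.89 Ω = 46.68∠74.1° Ω.
Step 4 — Power factor: PF = cos(φ) = Re(Z)/|Z| = 12.8/46.68 = 0.2742.
Step 5 — Type: Im(Z) = 44.89 ⇒ lagging (phase φ = 74.1°).

PF = 0.2742 (lagging, φ = 74.1°)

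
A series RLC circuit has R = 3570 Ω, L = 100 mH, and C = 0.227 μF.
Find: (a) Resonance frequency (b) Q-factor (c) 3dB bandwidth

Step 1 — Resonance condition Im(Z)=0 gives ω₀ = 1/√(LC).
Step 2 — ω₀ = 1/√(0.1·2.27e-07) = 6637 rad/s.
Step 3 — f₀ = ω₀/(2π) = 1056 Hz.
Step 4 — Series Q: Q = ω₀L/R = 6637·0.1/3570 = 0.1859.
Step 5 — 3dB bandwidth: Δω = ω₀/Q = 3.57e+04 rad/s; BW = Δω/(2π) = 5682 Hz.

(a) f₀ = 1056 Hz  (b) Q = 0.1859  (c) BW = 5682 Hz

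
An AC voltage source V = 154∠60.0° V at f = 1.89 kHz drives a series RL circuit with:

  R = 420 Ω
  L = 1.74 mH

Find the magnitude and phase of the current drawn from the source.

Step 1 — Angular frequency: ω = 2π·f = 2π·1890 = 1.188e+04 rad/s.
Step 2 — Component impedances:
  R: Z = R = 420 Ω
  L: Z = jωL = j·1.188e+04·0.00174 = 0 + j20.66 Ω
Step 3 — Series combination: Z_total = R + L = 420 + j20.66 Ω = 420.5∠2.8° Ω.
Step 4 — Source phasor: V = 154∠60.0° V = 77 + j133.4 V.
Step 5 — Ohm's law: I = V / Z_total = (77 + j133.4) / (420 + j20.66) = 0.1985 + j0.3078 A.
Step 6 — Convert to polar: |I| = 0.3662 A, ∠I = 57.2°.

I = 0.3662∠57.2° A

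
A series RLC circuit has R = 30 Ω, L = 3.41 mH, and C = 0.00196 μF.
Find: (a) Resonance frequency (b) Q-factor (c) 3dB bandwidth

Step 1 — Resonance: ω₀ = 1/√(LC) = 1/√(0.00341·1.96e-09) = 3.868e+05 rad/s.
Step 2 — f₀ = ω₀/(2π) = 6.156e+04 Hz.
Step 3 — Series Q: Q = ω₀L/R = 3.868e+05·0.00341/30 = 43.97.
Step 4 — Bandwidth: Δω = ω₀/Q = 8798 rad/s; BW = Δω/(2π) = 1400 Hz.

(a) f₀ = 6.156e+04 Hz  (b) Q = 43.97  (c) BW = 1400 Hz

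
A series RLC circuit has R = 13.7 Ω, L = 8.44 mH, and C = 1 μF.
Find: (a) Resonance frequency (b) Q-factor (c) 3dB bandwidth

Step 1 — Resonance condition Im(Z)=0 gives ω₀ = 1/√(LC).
Step 2 — ω₀ = 1/√(0.00844·1e-06) = 1.089e+04 rad/s.
Step 3 — f₀ = ω₀/(2π) = 1732 Hz.
Step 4 — Series Q: Q = ω₀L/R = 1.089e+04·0.00844/13.7 = 6.706.
Step 5 — 3dB bandwidth: Δω = ω₀/Q = 1623 rad/s; BW = Δω/(2π) = 258.3 Hz.

(a) f₀ = 1732 Hz  (b) Q = 6.706  (c) BW = 258.3 Hz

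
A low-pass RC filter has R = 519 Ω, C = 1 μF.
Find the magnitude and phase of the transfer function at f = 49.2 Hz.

Step 1 — Angular frequency: ω = 2π·49.2 = 309.1 rad/s.
Step 2 — Transfer function: H(jω) = 1/(1 + jωRC).
Step 3 — Denominator: 1 + jωRC = 1 + j·309.1·519·1e-06 = 1 + j0.1604.
Step 4 — H = 0.9749 - j0.1564.
Step 5 — Magnitude: |H| = 0.9874 (-0.1 dB); phase: φ = -9.1°.

|H| = 0.9874 (-0.1 dB), φ = -9.1°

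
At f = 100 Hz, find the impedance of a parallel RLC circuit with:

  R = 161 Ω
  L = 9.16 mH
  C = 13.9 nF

Step 1 — Angular frequency: ω = 2π·f = 2π·100 = 628.3 rad/s.
Step 2 — Component impedances:
  R: Z = R = 161 Ω
  L: Z = jωL = j·628.3·0.00916 = 0 + j5.755 Ω
  C: Z = 1/(jωC) = -j/(ω·C) = 0 - j1.145e+05 Ω
Step 3 — Parallel combination: 1/Z_total = 1/R + 1/L + 1/C; Z_total = 0.2055 + j5.748 Ω = 5.752∠88.0° Ω.

Z = 0.2055 + j5.748 Ω = 5.752∠88.0° Ω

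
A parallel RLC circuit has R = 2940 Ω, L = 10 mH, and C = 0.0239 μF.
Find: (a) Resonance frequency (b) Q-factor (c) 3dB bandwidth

Step 1 — Resonance: ω₀ = 1/√(LC) = 1/√(0.01·2.39e-08) = 6.468e+04 rad/s.
Step 2 — f₀ = ω₀/(2π) = 1.029e+04 Hz.
Step 3 — Parallel Q: Q = R/(ω₀L) = 2940/(6.468e+04·0.01) = 4.545.
Step 4 — Bandwidth: Δω = ω₀/Q = 1.423e+04 rad/s; BW = Δω/(2π) = 2265 Hz.

(a) f₀ = 1.029e+04 Hz  (b) Q = 4.545  (c) BW = 2265 Hz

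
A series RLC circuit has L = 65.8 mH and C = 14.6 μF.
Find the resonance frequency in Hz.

Step 1 — Resonance condition Im(Z)=0 gives ω₀ = 1/√(LC).
Step 2 — ω₀ = 1/√(0.0658·1.46e-05) = 1020 rad/s.
Step 3 — f₀ = ω₀/(2π) = 162.4 Hz.

f₀ = 162.4 Hz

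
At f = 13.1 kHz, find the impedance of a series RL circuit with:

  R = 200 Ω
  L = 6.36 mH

Step 1 — Angular frequency: ω = 2π·f = 2π·1.31e+04 = 8.231e+04 rad/s.
Step 2 — Component impedances:
  R: Z = R = 200 Ω
  L: Z = jωL = j·8.231e+04·0.00636 = 0 + j523.5 Ω
Step 3 — Series combination: Z_total = R + L = 200 + j523.5 Ω = 560.4∠69.1° Ω.

Z = 200 + j523.5 Ω = 560.4∠69.1° Ω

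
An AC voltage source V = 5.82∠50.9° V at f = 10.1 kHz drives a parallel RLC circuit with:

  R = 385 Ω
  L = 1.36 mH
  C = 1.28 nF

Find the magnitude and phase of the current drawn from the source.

Step 1 — Angular frequency: ω = 2π·f = 2π·1.01e+04 = 6.346e+04 rad/s.
Step 2 — Component impedances:
  R: Z = R = 385 Ω
  L: Z = jωL = j·6.346e+04·0.00136 = 0 + j86.31 Ω
  C: Z = 1/(jωC) = -j/(ω·C) = 0 - j1.231e+04 Ω
Step 3 — Parallel combination: 1/Z_total = 1/R + 1/L + 1/C; Z_total = 18.67 + j82.7 Ω = 84.78∠77.3° Ω.
Step 4 — Source phasor: V = 5.82∠50.9° V = 3.671 + j4.517 V.
Step 5 — Ohm's law: I = V / Z_total = (3.671 + j4.517) / (18.67 + j82.7) = 0.0615 - j0.0305 A.
Step 6 — Convert to polar: |I| = 0.06865 A, ∠I = -26.4°.

I = 0.06865∠-26.4° A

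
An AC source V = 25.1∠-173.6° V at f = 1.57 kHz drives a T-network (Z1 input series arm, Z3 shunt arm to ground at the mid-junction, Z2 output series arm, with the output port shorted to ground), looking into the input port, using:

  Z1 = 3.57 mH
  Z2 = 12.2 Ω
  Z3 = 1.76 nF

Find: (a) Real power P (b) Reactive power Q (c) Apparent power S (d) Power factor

Step 1 — Angular frequency: ω = 2π·f = 2π·1570 = 9865 rad/s.
Step 2 — Component impedances:
  Z1: Z = jωL = j·9865·0.00357 = 0 + j35.22 Ω
  Z2: Z = R = 12.2 Ω
  Z3: Z = 1/(jωC) = -j/(ω·C) = 0 - j5.76e+04 Ω
Step 3 — With the output port shorted to ground, the output series arm Z2 runs from the junction to ground; the shunt arm Z3 also runs from the junction to ground. They appear in parallel: Z3 || Z2 = 12.2 - j0.002584 Ω.
Step 4 — Series with input arm Z1: Z_in = Z1 + (Z3 || Z2) = 12.2 + j35.21 Ω = 37.27∠70.9° Ω.
Step 5 — Source phasor: V = 25.1∠-173.6° V = -24.94 - j2.798 V.
Step 6 — Current: I = V / Z = -0.29 + j0.6079 A = 0.6735∠115.5° A.
Step 7 — Complex power: S = V·I* = 5.534 + j15.97 VA.
Step 8 — Real power: P = Re(S) = 5.534 W.
Step 9 — Reactive power: Q = Im(S) = 15.97 VAR.
Step 10 — Apparent power: |S| = 16.91 VA.
Step 11 — Power factor: PF = P/|S| = 0.3274 (lagging).

(a) P = 5.534 W  (b) Q = 15.97 VAR  (c) S = 16.91 VA  (d) PF = 0.3274 (lagging)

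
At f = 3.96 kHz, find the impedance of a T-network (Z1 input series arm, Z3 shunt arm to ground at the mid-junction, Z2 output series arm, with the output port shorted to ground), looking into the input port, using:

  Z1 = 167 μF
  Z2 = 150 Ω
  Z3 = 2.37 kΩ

Step 1 — Angular frequency: ω = 2π·f = 2π·3960 = 2.488e+04 rad/s.
Step 2 — Component impedances:
  Z1: Z = 1/(jωC) = -j/(ω·C) = 0 - j0.2407 Ω
  Z2: Z = R = 150 Ω
  Z3: Z = R = 2370 Ω
Step 3 — With the output port shorted to ground, the output series arm Z2 runs from the junction to ground; the shunt arm Z3 also runs from the junction to ground. They appear in parallel: Z3 || Z2 = 141.1 Ω.
Step 4 — Series with input arm Z1: Z_in = Z1 + (Z3 || Z2) = 141.1 - j0.2407 Ω = 141.1∠-0.1° Ω.

Z = 141.1 - j0.2407 Ω = 141.1∠-0.1° Ω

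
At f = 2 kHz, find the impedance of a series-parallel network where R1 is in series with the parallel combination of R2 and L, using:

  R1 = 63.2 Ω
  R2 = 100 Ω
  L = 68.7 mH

Step 1 — Angular frequency: ω = 2π·f = 2π·2000 = 1.257e+04 rad/s.
Step 2 — Component impedances:
  R1: Z = R = 63.2 Ω
  R2: Z = R = 100 Ω
  L: Z = jωL = j·1.257e+04·0.0687 = 0 + j863.3 Ω
Step 3 — Parallel branch: R2 || L = 1/(1/R2 + 1/L) = 98.68 + j11.43 Ω.
Step 4 — Series with R1: Z_total = R1 + (R2 || L) = 161.9 + j11.43 Ω = 162.3∠4.0° Ω.

Z = 161.9 + j11.43 Ω = 162.3∠4.0° Ω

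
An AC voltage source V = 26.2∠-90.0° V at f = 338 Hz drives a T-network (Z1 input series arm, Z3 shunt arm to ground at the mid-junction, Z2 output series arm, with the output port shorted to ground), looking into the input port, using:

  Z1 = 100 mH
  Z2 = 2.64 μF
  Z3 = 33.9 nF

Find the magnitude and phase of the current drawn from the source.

Step 1 — Angular frequency: ω = 2π·f = 2π·338 = 2124 rad/s.
Step 2 — Component impedances:
  Z1: Z = jωL = j·2124·0.1 = 0 + j212.4 Ω
  Z2: Z = 1/(jωC) = -j/(ω·C) = 0 - j178.4 Ω
  Z3: Z = 1/(jωC) = -j/(ω·C) = 0 - j1.389e+04 Ω
Step 3 — With the output port shorted to ground, the output series arm Z2 runs from the junction to ground; the shunt arm Z3 also runs from the junction to ground. They appear in parallel: Z3 || Z2 = 0 - j176.1 Ω.
Step 4 — Series with input arm Z1: Z_in = Z1 + (Z3 || Z2) = 0 + j36.27 Ω = 36.27∠90.0° Ω.
Step 5 — Source phasor: V = 26.2∠-90.0° V = 0 - j26.2 V.
Step 6 — Ohm's law: I = V / Z_total = (0 - j26.2) / (0 + j36.27) = -0.7223 A.
Step 7 — Convert to polar: |I| = 0.7223 A, ∠I = -180.0°.

I = 0.7223∠-180.0° A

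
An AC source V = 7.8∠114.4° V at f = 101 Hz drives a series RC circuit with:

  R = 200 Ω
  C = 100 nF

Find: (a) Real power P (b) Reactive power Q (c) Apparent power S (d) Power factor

Step 1 — Angular frequency: ω = 2π·f = 2π·101 = 634.6 rad/s.
Step 2 — Component impedances:
  R: Z = R = 200 Ω
  C: Z = 1/(jωC) = -j/(ω·C) = 0 - j1.576e+04 Ω
Step 3 — Series combination: Z_total = R + C = 200 - j1.576e+04 Ω = 1.576e+04∠-89.3° Ω.
Step 4 — Source phasor: V = 7.8∠114.4° V = -3.222 + j7.103 V.
Step 5 — Current: I = V / Z = -0.0004533 - j0.0001987 A = 0.0004949∠-156.3° A.
Step 6 — Complex power: S = V·I* = 4.899e-05 - j0.00386 VA.
Step 7 — Real power: P = Re(S) = 4.899e-05 W.
Step 8 — Reactive power: Q = Im(S) = -0.00386 VAR.
Step 9 — Apparent power: |S| = 0.003861 VA.
Step 10 — Power factor: PF = P/|S| = 0.01269 (leading).

(a) P = 4.899e-05 W  (b) Q = -0.00386 VAR  (c) S = 0.003861 VA  (d) PF = 0.01269 (leading)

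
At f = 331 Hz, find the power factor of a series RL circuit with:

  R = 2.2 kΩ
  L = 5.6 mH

Step 1 — Angular frequency: ω = 2π·f = 2π·331 = 2080 rad/s.
Step 2 — Component impedances:
  R: Z = R = 2200 Ω
  L: Z = jωL = j·2080·0.0056 = 0 + j11.65 Ω
Step 3 — Series combination: Z_total = R + L = 2200 + j11.65 Ω = 2200∠0.3° Ω.
Step 4 — Power factor: PF = cos(φ) = Re(Z)/|Z| = 2200/2200 = 1.
Step 5 — Type: Im(Z) = 11.65 ⇒ lagging (phase φ = 0.3°).

PF = 1 (lagging, φ = 0.3°)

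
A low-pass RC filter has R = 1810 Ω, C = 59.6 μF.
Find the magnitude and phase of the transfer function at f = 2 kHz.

Step 1 — Angular frequency: ω = 2π·2000 = 1.257e+04 rad/s.
Step 2 — Transfer function: H(jω) = 1/(1 + jωRC).
Step 3 — Denominator: 1 + jωRC = 1 + j·1.257e+04·1810·5.96e-05 = 1 + j1356.
Step 4 — H = 5.442e-07 - j0.0007377.
Step 5 — Magnitude: |H| = 0.0007377 (-62.6 dB); phase: φ = -90.0°.

|H| = 0.0007377 (-62.6 dB), φ = -90.0°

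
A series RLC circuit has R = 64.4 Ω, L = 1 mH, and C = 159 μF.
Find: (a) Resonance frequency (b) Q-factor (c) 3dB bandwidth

Step 1 — Resonance condition Im(Z)=0 gives ω₀ = 1/√(LC).
Step 2 — ω₀ = 1/√(0.001·0.000159) = 2508 rad/s.
Step 3 — f₀ = ω₀/(2π) = 399.1 Hz.
Step 4 — Series Q: Q = ω₀L/R = 2508·0.001/64.4 = 0.03894.
Step 5 — 3dB bandwidth: Δω = ω₀/Q = 6.44e+04 rad/s; BW = Δω/(2π) = 1.025e+04 Hz.

(a) f₀ = 399.1 Hz  (b) Q = 0.03894  (c) BW = 1.025e+04 Hz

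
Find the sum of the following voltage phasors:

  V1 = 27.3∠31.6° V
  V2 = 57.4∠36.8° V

Step 1 — Convert each phasor to rectangular form:
  V1 = 27.3·(cos(31.6°) + j·sin(31.6°)) = 23.25 + j14.3 V
  V2 = 57.4·(cos(36.8°) + j·sin(36.8°)) = 45.96 + j34.38 V
Step 2 — Sum components: V_total = 69.21 + j48.69 V.
Step 3 — Convert to polar: |V_total| = 84.62 V, ∠V_total = 35.1°.

V_total = 84.62∠35.1° V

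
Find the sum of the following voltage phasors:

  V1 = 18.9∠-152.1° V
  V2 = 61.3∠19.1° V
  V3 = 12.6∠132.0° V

Step 1 — Convert each phasor to rectangular form:
  V1 = 18.9·(cos(-152.1°) + j·sin(-152.1°)) = -16.7 - j8.844 V
  V2 = 61.3·(cos(19.1°) + j·sin(19.1°)) = 57.93 + j20.06 V
  V3 = 12.6·(cos(132.0°) + j·sin(132.0°)) = -8.431 + j9.364 V
Step 2 — Sum components: V_total = 32.79 + j20.58 V.
Step 3 — Convert to polar: |V_total| = 38.71 V, ∠V_total = 32.1°.

V_total = 38.71∠32.1° V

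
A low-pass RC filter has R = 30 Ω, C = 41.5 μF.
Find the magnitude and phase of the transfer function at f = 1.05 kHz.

Step 1 — Angular frequency: ω = 2π·1050 = 6597 rad/s.
Step 2 — Transfer function: H(jω) = 1/(1 + jωRC).
Step 3 — Denominator: 1 + jωRC = 1 + j·6597·30·4.15e-05 = 1 + j8.214.
Step 4 — H = 0.01461 - j0.12.
Step 5 — Magnitude: |H| = 0.1209 (-18.4 dB); phase: φ = -83.1°.

|H| = 0.1209 (-18.4 dB), φ = -83.1°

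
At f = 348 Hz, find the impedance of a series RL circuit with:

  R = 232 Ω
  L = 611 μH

Step 1 — Angular frequency: ω = 2π·f = 2π·348 = 2187 rad/s.
Step 2 — Component impedances:
  R: Z = R = 232 Ω
  L: Z = jωL = j·2187·0.000611 = 0 + j1.336 Ω
Step 3 — Series combination: Z_total = R + L = 232 + j1.336 Ω = 232∠0.3° Ω.

Z = 232 + j1.336 Ω = 232∠0.3° Ω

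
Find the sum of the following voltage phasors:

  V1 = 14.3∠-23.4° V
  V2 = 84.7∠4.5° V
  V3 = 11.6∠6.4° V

Step 1 — Convert each phasor to rectangular form:
  V1 = 14.3·(cos(-23.4°) + j·sin(-23.4°)) = 13.12 - j5.679 V
  V2 = 84.7·(cos(4.5°) + j·sin(4.5°)) = 84.44 + j6.645 V
  V3 = 11.6·(cos(6.4°) + j·sin(6.4°)) = 11.53 + j1.293 V
Step 2 — Sum components: V_total = 109.1 + j2.259 V.
Step 3 — Convert to polar: |V_total| = 109.1 V, ∠V_total = 1.2°.

V_total = 109.1∠1.2° V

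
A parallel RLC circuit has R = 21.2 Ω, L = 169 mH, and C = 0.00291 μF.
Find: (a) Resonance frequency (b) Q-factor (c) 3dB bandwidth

Step 1 — Resonance: ω₀ = 1/√(LC) = 1/√(0.169·2.91e-09) = 4.509e+04 rad/s.
Step 2 — f₀ = ω₀/(2π) = 7177 Hz.
Step 3 — Parallel Q: Q = R/(ω₀L) = 21.2/(4.509e+04·0.169) = 0.002782.
Step 4 — Bandwidth: Δω = ω₀/Q = 1.621e+07 rad/s; BW = Δω/(2π) = 2.58e+06 Hz.

(a) f₀ = 7177 Hz  (b) Q = 0.002782  (c) BW = 2.58e+06 Hz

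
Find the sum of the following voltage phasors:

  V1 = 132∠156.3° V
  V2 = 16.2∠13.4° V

Step 1 — Convert each phasor to rectangular form:
  V1 = 132·(cos(156.3°) + j·sin(156.3°)) = -120.9 + j53.06 V
  V2 = 16.2·(cos(13.4°) + j·sin(13.4°)) = 15.76 + j3.754 V
Step 2 — Sum components: V_total = -105.1 + j56.81 V.
Step 3 — Convert to polar: |V_total| = 119.5 V, ∠V_total = 151.6°.

V_total = 119.5∠151.6° V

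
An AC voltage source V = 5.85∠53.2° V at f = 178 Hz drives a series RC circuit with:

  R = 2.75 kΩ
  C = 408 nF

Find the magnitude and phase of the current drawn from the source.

Step 1 — Angular frequency: ω = 2π·f = 2π·178 = 1118 rad/s.
Step 2 — Component impedances:
  R: Z = R = 2750 Ω
  C: Z = 1/(jωC) = -j/(ω·C) = 0 - j2191 Ω
Step 3 — Series combination: Z_total = R + C = 2750 - j2191 Ω = 3516∠-38.6° Ω.
Step 4 — Source phasor: V = 5.85∠53.2° V = 3.504 + j4.684 V.
Step 5 — Ohm's law: I = V / Z_total = (3.504 + j4.684) / (2750 - j2191) = -5.085e-05 + j0.001663 A.
Step 6 — Convert to polar: |I| = 0.001664 A, ∠I = 91.8°.

I = 0.001664∠91.8° A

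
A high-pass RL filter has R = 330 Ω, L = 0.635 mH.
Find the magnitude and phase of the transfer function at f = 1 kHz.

Step 1 — Angular frequency: ω = 2π·1000 = 6283 rad/s.
Step 2 — Transfer function: H(jω) = jωL/(R + jωL).
Step 3 — Numerator jωL = j·3.99; denominator R + jωL = 330 + j3.99.
Step 4 — H = 0.0001462 + j0.01209.
Step 5 — Magnitude: |H| = 0.01209 (-38.4 dB); phase: φ = 89.3°.

|H| = 0.01209 (-38.4 dB), φ = 89.3°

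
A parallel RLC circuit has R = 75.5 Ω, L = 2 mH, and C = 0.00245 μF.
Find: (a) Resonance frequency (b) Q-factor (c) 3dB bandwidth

Step 1 — Resonance: ω₀ = 1/√(LC) = 1/√(0.002·2.45e-09) = 4.518e+05 rad/s.
Step 2 — f₀ = ω₀/(2π) = 7.19e+04 Hz.
Step 3 — Parallel Q: Q = R/(ω₀L) = 75.5/(4.518e+05·0.002) = 0.08356.
Step 4 — Bandwidth: Δω = ω₀/Q = 5.406e+06 rad/s; BW = Δω/(2π) = 8.604e+05 Hz.

(a) f₀ = 7.19e+04 Hz  (b) Q = 0.08356  (c) BW = 8.604e+05 Hz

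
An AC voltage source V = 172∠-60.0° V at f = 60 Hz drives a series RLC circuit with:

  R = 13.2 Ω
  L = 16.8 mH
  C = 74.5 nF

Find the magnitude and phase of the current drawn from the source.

Step 1 — Angular frequency: ω = 2π·f = 2π·60 = 377 rad/s.
Step 2 — Component impedances:
  R: Z = R = 13.2 Ω
  L: Z = jωL = j·377·0.0168 = 0 + j6.333 Ω
  C: Z = 1/(jωC) = -j/(ω·C) = 0 - j3.561e+04 Ω
Step 3 — Series combination: Z_total = R + L + C = 13.2 - j3.56e+04 Ω = 3.56e+04∠-90.0° Ω.
Step 4 — Source phasor: V = 172∠-60.0° V = 86 - j149 V.
Step 5 — Ohm's law: I = V / Z_total = (86 - j149) / (13.2 - j3.56e+04) = 0.004185 + j0.002414 A.
Step 6 — Convert to polar: |I| = 0.004832 A, ∠I = 30.0°.

I = 0.004832∠30.0° A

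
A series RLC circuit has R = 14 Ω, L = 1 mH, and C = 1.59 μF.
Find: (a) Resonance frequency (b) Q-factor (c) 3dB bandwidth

Step 1 — Resonance: ω₀ = 1/√(LC) = 1/√(0.001·1.59e-06) = 2.508e+04 rad/s.
Step 2 — f₀ = ω₀/(2π) = 3991 Hz.
Step 3 — Series Q: Q = ω₀L/R = 2.508e+04·0.001/14 = 1.791.
Step 4 — Bandwidth: Δω = ω₀/Q = 1.4e+04 rad/s; BW = Δω/(2π) = 2228 Hz.

(a) f₀ = 3991 Hz  (b) Q = 1.791  (c) BW = 2228 Hz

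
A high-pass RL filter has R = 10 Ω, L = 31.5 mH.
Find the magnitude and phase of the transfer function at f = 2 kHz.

Step 1 — Angular frequency: ω = 2π·2000 = 1.257e+04 rad/s.
Step 2 — Transfer function: H(jω) = jωL/(R + jωL).
Step 3 — Numerator jωL = j·395.8; denominator R + jωL = 10 + j395.8.
Step 4 — H = 0.9994 + j0.02525.
Step 5 — Magnitude: |H| = 0.9997 (-0.0 dB); phase: φ = 1.4°.

|H| = 0.9997 (-0.0 dB), φ = 1.4°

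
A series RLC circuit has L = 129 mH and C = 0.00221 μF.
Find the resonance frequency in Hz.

Step 1 — Resonance condition Im(Z)=0 gives ω₀ = 1/√(LC).
Step 2 — ω₀ = 1/√(0.129·2.21e-09) = 5.923e+04 rad/s.
Step 3 — f₀ = ω₀/(2π) = 9426 Hz.

f₀ = 9426 Hz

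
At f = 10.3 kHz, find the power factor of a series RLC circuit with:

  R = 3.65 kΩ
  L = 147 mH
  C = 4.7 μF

Step 1 — Angular frequency: ω = 2π·f = 2π·1.03e+04 = 6.472e+04 rad/s.
Step 2 — Component impedances:
  R: Z = R = 3650 Ω
  L: Z = jωL = j·6.472e+04·0.147 = 0 + j9513 Ω
  C: Z = 1/(jωC) = -j/(ω·C) = 0 - j3.288 Ω
Step 3 — Series combination: Z_total = R + L + C = 3650 + j9510 Ω = 1.019e+04∠69.0° Ω.
Step 4 — Power factor: PF = cos(φ) = Re(Z)/|Z| = 3650/10186 = 0.3583.
Step 5 — Type: Im(Z) = 9510 ⇒ lagging (phase φ = 69.0°).

PF = 0.3583 (lagging, φ = 69.0°)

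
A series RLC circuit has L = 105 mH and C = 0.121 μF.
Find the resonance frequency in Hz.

Step 1 — Resonance condition Im(Z)=0 gives ω₀ = 1/√(LC).
Step 2 — ω₀ = 1/√(0.105·1.21e-07) = 8872 rad/s.
Step 3 — f₀ = ω₀/(2π) = 1412 Hz.

f₀ = 1412 Hz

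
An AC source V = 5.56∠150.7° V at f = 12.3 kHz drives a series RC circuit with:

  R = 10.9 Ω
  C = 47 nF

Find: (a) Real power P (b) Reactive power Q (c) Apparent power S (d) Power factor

Step 1 — Angular frequency: ω = 2π·f = 2π·1.23e+04 = 7.728e+04 rad/s.
Step 2 — Component impedances:
  R: Z = R = 10.9 Ω
  C: Z = 1/(jωC) = -j/(ω·C) = 0 - j275.3 Ω
Step 3 — Series combination: Z_total = R + C = 10.9 - j275.3 Ω = 275.5∠-87.7° Ω.
Step 4 — Source phasor: V = 5.56∠150.7° V = -4.849 + j2.721 V.
Step 5 — Current: I = V / Z = -0.01056 - j0.01719 A = 0.02018∠-121.6° A.
Step 6 — Complex power: S = V·I* = 0.004439 - j0.1121 VA.
Step 7 — Real power: P = Re(S) = 0.004439 W.
Step 8 — Reactive power: Q = Im(S) = -0.1121 VAR.
Step 9 — Apparent power: |S| = 0.1122 VA.
Step 10 — Power factor: PF = P/|S| = 0.03956 (leading).

(a) P = 0.004439 W  (b) Q = -0.1121 VAR  (c) S = 0.1122 VA  (d) PF = 0.03956 (leading)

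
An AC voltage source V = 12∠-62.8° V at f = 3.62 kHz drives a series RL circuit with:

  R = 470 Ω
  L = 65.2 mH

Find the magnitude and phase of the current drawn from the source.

Step 1 — Angular frequency: ω = 2π·f = 2π·3620 = 2.275e+04 rad/s.
Step 2 — Component impedances:
  R: Z = R = 470 Ω
  L: Z = jωL = j·2.275e+04·0.0652 = 0 + j1483 Ω
Step 3 — Series combination: Z_total = R + L = 470 + j1483 Ω = 1556∠72.4° Ω.
Step 4 — Source phasor: V = 12∠-62.8° V = 5.485 - j10.67 V.
Step 5 — Ohm's law: I = V / Z_total = (5.485 - j10.67) / (470 + j1483) = -0.005475 - j0.005434 A.
Step 6 — Convert to polar: |I| = 0.007714 A, ∠I = -135.2°.

I = 0.007714∠-135.2° A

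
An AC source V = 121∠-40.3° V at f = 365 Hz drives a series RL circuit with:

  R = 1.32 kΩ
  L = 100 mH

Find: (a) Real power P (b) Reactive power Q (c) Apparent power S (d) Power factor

Step 1 — Angular frequency: ω = 2π·f = 2π·365 = 2293 rad/s.
Step 2 — Component impedances:
  R: Z = R = 1320 Ω
  L: Z = jωL = j·2293·0.1 = 0 + j229.3 Ω
Step 3 — Series combination: Z_total = R + L = 1320 + j229.3 Ω = 1340∠9.9° Ω.
Step 4 — Source phasor: V = 121∠-40.3° V = 92.28 - j78.26 V.
Step 5 — Current: I = V / Z = 0.05786 - j0.06934 A = 0.09031∠-50.2° A.
Step 6 — Complex power: S = V·I* = 10.77 + j1.871 VA.
Step 7 — Real power: P = Re(S) = 10.77 W.
Step 8 — Reactive power: Q = Im(S) = 1.871 VAR.
Step 9 — Apparent power: |S| = 10.93 VA.
Step 10 — Power factor: PF = P/|S| = 0.9852 (lagging).

(a) P = 10.77 W  (b) Q = 1.871 VAR  (c) S = 10.93 VA  (d) PF = 0.9852 (lagging)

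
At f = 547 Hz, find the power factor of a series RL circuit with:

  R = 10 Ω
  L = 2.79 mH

Step 1 — Angular frequency: ω = 2π·f = 2π·547 = 3437 rad/s.
Step 2 — Component impedances:
  R: Z = R = 10 Ω
  L: Z = jωL = j·3437·0.00279 = 0 + j9.589 Ω
Step 3 — Series combination: Z_total = R + L = 10 + j9.589 Ω = 13.85∠43.8° Ω.
Step 4 — Power factor: PF = cos(φ) = Re(Z)/|Z| = 10/13.855 = 0.7218.
Step 5 — Type: Im(Z) = 9.589 ⇒ lagging (phase φ = 43.8°).

PF = 0.7218 (lagging, φ = 43.8°)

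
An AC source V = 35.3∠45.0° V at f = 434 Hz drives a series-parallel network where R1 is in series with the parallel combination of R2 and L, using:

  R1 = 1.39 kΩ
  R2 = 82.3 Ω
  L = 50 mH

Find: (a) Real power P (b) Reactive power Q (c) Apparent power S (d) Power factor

Step 1 — Angular frequency: ω = 2π·f = 2π·434 = 2727 rad/s.
Step 2 — Component impedances:
  R1: Z = R = 1390 Ω
  R2: Z = R = 82.3 Ω
  L: Z = jωL = j·2727·0.05 = 0 + j136.3 Ω
Step 3 — Parallel branch: R2 || L = 1/(1/R2 + 1/L) = 60.32 + j36.41 Ω.
Step 4 — Series with R1: Z_total = R1 + (R2 || L) = 1450 + j36.41 Ω = 1451∠1.4° Ω.
Step 5 — Source phasor: V = 35.3∠45.0° V = 24.96 + j24.96 V.
Step 6 — Current: I = V / Z = 0.01763 + j0.01677 A = 0.02433∠43.6° A.
Step 7 — Complex power: S = V·I* = 0.8586 + j0.02156 VA.
Step 8 — Real power: P = Re(S) = 0.8586 W.
Step 9 — Reactive power: Q = Im(S) = 0.02156 VAR.
Step 10 — Apparent power: |S| = 0.8589 VA.
Step 11 — Power factor: PF = P/|S| = 0.9997 (lagging).

(a) P = 0.8586 W  (b) Q = 0.02156 VAR  (c) S = 0.8589 VA  (d) PF = 0.9997 (lagging)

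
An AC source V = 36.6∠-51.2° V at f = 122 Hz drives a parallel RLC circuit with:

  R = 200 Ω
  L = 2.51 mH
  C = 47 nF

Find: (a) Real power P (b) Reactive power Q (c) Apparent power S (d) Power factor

Step 1 — Angular frequency: ω = 2π·f = 2π·122 = 766.5 rad/s.
Step 2 — Component impedances:
  R: Z = R = 200 Ω
  L: Z = jωL = j·766.5·0.00251 = 0 + j1.924 Ω
  C: Z = 1/(jωC) = -j/(ω·C) = 0 - j2.776e+04 Ω
Step 3 — Parallel combination: 1/Z_total = 1/R + 1/L + 1/C; Z_total = 0.01851 + j1.924 Ω = 1.924∠89.4° Ω.
Step 4 — Source phasor: V = 36.6∠-51.2° V = 22.93 - j28.52 V.
Step 5 — Current: I = V / Z = -14.71 - j12.06 A = 19.02∠-140.6° A.
Step 6 — Complex power: S = V·I* = 6.698 + j696.2 VA.
Step 7 — Real power: P = Re(S) = 6.698 W.
Step 8 — Reactive power: Q = Im(S) = 696.2 VAR.
Step 9 — Apparent power: |S| = 696.2 VA.
Step 10 — Power factor: PF = P/|S| = 0.00962 (lagging).

(a) P = 6.698 W  (b) Q = 696.2 VAR  (c) S = 696.2 VA  (d) PF = 0.00962 (lagging)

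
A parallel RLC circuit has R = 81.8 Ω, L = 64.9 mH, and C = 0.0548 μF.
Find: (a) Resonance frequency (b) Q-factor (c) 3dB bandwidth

Step 1 — Resonance: ω₀ = 1/√(LC) = 1/√(0.0649·5.48e-08) = 1.677e+04 rad/s.
Step 2 — f₀ = ω₀/(2π) = 2669 Hz.
Step 3 — Parallel Q: Q = R/(ω₀L) = 81.8/(1.677e+04·0.0649) = 0.07517.
Step 4 — Bandwidth: Δω = ω₀/Q = 2.231e+05 rad/s; BW = Δω/(2π) = 3.55e+04 Hz.

(a) f₀ = 2669 Hz  (b) Q = 0.07517  (c) BW = 3.55e+04 Hz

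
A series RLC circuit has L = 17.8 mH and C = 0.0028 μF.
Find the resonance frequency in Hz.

Step 1 — Resonance condition Im(Z)=0 gives ω₀ = 1/√(LC).
Step 2 — ω₀ = 1/√(0.0178·2.8e-09) = 1.416e+05 rad/s.
Step 3 — f₀ = ω₀/(2π) = 2.254e+04 Hz.

f₀ = 2.254e+04 Hz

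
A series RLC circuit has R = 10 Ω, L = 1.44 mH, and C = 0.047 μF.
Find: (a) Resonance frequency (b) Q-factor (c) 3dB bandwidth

Step 1 — Resonance: ω₀ = 1/√(LC) = 1/√(0.00144·4.7e-08) = 1.216e+05 rad/s.
Step 2 — f₀ = ω₀/(2π) = 1.935e+04 Hz.
Step 3 — Series Q: Q = ω₀L/R = 1.216e+05·0.00144/10 = 17.5.
Step 4 — Bandwidth: Δω = ω₀/Q = 6944 rad/s; BW = Δω/(2π) = 1105 Hz.

(a) f₀ = 1.935e+04 Hz  (b) Q = 17.5  (c) BW = 1105 Hz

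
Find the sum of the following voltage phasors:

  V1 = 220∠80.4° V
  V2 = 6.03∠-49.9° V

Step 1 — Convert each phasor to rectangular form:
  V1 = 220·(cos(80.4°) + j·sin(80.4°)) = 36.69 + j216.9 V
  V2 = 6.03·(cos(-49.9°) + j·sin(-49.9°)) = 3.884 - j4.612 V
Step 2 — Sum components: V_total = 40.57 + j212.3 V.
Step 3 — Convert to polar: |V_total| = 216.1 V, ∠V_total = 79.2°.

V_total = 216.1∠79.2° V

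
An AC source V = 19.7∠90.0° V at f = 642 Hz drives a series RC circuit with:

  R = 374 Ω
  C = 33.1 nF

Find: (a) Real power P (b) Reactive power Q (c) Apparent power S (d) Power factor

Step 1 — Angular frequency: ω = 2π·f = 2π·642 = 4034 rad/s.
Step 2 — Component impedances:
  R: Z = R = 374 Ω
  C: Z = 1/(jωC) = -j/(ω·C) = 0 - j7490 Ω
Step 3 — Series combination: Z_total = R + C = 374 - j7490 Ω = 7499∠-87.1° Ω.
Step 4 — Source phasor: V = 19.7∠90.0° V = 0 + j19.7 V.
Step 5 — Current: I = V / Z = -0.002624 + j0.000131 A = 0.002627∠177.1° A.
Step 6 — Complex power: S = V·I* = 0.002581 - j0.05169 VA.
Step 7 — Real power: P = Re(S) = 0.002581 W.
Step 8 — Reactive power: Q = Im(S) = -0.05169 VAR.
Step 9 — Apparent power: |S| = 0.05175 VA.
Step 10 — Power factor: PF = P/|S| = 0.04987 (leading).

(a) P = 0.002581 W  (b) Q = -0.05169 VAR  (c) S = 0.05175 VA  (d) PF = 0.04987 (leading)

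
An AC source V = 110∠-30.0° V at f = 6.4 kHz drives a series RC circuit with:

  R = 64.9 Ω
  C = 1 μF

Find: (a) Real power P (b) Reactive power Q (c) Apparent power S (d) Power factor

Step 1 — Angular frequency: ω = 2π·f = 2π·6400 = 4.021e+04 rad/s.
Step 2 — Component impedances:
  R: Z = R = 64.9 Ω
  C: Z = 1/(jωC) = -j/(ω·C) = 0 - j24.87 Ω
Step 3 — Series combination: Z_total = R + C = 64.9 - j24.87 Ω = 69.5∠-21.0° Ω.
Step 4 — Source phasor: V = 110∠-30.0° V = 95.26 - j55 V.
Step 5 — Current: I = V / Z = 1.563 - j0.2485 A = 1.583∠-9.0° A.
Step 6 — Complex power: S = V·I* = 162.6 - j62.29 VA.
Step 7 — Real power: P = Re(S) = 162.6 W.
Step 8 — Reactive power: Q = Im(S) = -62.29 VAR.
Step 9 — Apparent power: |S| = 174.1 VA.
Step 10 — Power factor: PF = P/|S| = 0.9338 (leading).

(a) P = 162.6 W  (b) Q = -62.29 VAR  (c) S = 174.1 VA  (d) PF = 0.9338 (leading)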